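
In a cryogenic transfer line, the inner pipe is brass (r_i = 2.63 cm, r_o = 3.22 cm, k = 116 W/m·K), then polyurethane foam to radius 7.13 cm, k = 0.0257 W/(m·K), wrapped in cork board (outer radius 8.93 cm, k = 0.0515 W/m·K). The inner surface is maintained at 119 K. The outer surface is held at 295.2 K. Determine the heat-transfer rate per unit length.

Q' = 31.4 W/m

Treat each layer as a resistance in series:
  R'_brass = ln(0.0322/0.0263)/(2πk) = 0.2024/(2π·116) = 2.777×10^-4 m·K/W
  R'_polyurethane foam = ln(0.0713/0.0322)/(2πk) = 0.7949/(2π·0.0257) = 4.923 m·K/W
  R'_cork board = ln(0.0893/0.0713)/(2πk) = 0.2251/(2π·0.0515) = 0.6957 m·K/W
ΣR = 2.777×10^-4 + 4.923 + 0.6957 = 5.619 m·K/W
Q' = ΔT/ΣR = (119 K − 295.2 K)/5.619 = -31.4 W/m
(Negative Q' ⇒ heat flows inward; heat gain = 31.4 W/m.)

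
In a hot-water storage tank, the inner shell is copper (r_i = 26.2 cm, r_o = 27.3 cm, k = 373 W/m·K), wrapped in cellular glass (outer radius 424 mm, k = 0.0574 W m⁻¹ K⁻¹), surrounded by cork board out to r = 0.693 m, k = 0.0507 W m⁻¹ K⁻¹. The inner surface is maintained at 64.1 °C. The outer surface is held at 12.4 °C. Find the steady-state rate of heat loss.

Q = 15.9 W

Resistance network (inner→outer):
  R_copper = (1/0.262 − 1/0.273)/(4πk) = 0.1538/(4π·373) = 3.281×10^-5 K/W
  R_cellular glass = (1/0.273 − 1/0.424)/(4πk) = 1.305/(4π·0.0574) = 1.809 K/W
  R_cork board = (1/0.424 − 1/0.693)/(4πk) = 0.9155/(4π·0.0507) = 1.437 K/W
ΣR = 3.281×10^-5 + 1.809 + 1.437 = 3.246 K/W
Q = ΔT/ΣR = (64.1 °C − 12.4 °C)/3.246 = 15.9 W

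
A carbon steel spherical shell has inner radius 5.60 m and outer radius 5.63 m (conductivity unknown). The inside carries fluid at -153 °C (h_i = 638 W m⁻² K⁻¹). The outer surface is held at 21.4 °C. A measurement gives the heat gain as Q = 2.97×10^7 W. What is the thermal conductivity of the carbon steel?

ΣR = ΔT/Q = |-153 − 21.4|/2.97×10^7 = 5.872×10^-6 K/W
Known resistances:
  R_conv,in = 1/(4πr²h) = 1/(4π·5.60²·638) = 3.977×10^-6 K/W
R_carbon steel = ΣR − ΣR_known = 5.872×10^-6 − 3.977×10^-6 = 1.895×10^-6 K/W
(1/r₁−1/r₂)/(4πk) = 1.895×10^-6 ⇒ k = 9.515×10^-4/(4π·1.895×10^-6) = 40.0 W/m·K

k = 40.0 W/m·K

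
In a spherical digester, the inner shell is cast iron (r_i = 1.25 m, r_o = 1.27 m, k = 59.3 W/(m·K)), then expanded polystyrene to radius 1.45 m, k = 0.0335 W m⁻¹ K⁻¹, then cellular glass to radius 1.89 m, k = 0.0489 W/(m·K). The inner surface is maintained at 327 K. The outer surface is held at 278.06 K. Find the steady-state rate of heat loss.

Treat each layer as a resistance in series:
  R_cast iron = (1/1.25 − 1/1.27)/(4πk) = 0.01260/(4π·59.3) = 1.691×10^-5 K/W
  R_expanded polystyrene = (1/1.27 − 1/1.45)/(4πk) = 0.09775/(4π·0.0335) = 0.2322 K/W
  R_cellular glass = (1/1.45 − 1/1.89)/(4πk) = 0.1606/(4π·0.0489) = 0.2613 K/W
ΣR = 1.691×10^-5 + 0.2322 + 0.2613 = 0.4935 K/W
Q = ΔT/ΣR = (327 K − 278.06 K)/0.4935 = 99.2 W

Q = 99.2 W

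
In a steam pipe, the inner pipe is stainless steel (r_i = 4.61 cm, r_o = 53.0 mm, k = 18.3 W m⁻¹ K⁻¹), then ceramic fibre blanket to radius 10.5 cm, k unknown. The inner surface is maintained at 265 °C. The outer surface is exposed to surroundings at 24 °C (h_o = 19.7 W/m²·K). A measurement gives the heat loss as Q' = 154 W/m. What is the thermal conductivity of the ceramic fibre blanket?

ΣR = ΔT/Q' = |265 − 24|/154 = 1.565 m·K/W
Known resistances:
  R'_stainless steel = ln(0.0530/0.0461)/(2πk) = 0.1395/(2π·18.3) = 0.001213 m·K/W
  R'_conv,out = 1/(2πr h) = 1/(2π·0.105·19.7) = 0.07694 m·K/W
R_ceramic fibre blanket = ΣR − ΣR_known = 1.565 − 0.07815 = 1.487 m·K/W
ln(r₂/r₁)/(2πk) = 1.487 ⇒ k = 0.6837/(2π·1.487) = 0.0732 W/m·K

k = 0.0732 W/m·K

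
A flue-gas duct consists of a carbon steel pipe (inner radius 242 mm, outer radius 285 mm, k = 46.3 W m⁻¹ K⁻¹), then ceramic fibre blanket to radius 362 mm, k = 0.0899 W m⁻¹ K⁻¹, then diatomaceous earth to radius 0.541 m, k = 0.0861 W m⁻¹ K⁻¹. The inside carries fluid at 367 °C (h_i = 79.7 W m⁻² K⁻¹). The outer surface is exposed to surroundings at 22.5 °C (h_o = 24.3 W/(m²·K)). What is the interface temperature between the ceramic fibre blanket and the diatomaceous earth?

Resistance network (inner→outer):
  R'_conv,in = 1/(2πr h) = 1/(2π·0.242·79.7) = 0.008252 m·K/W
  R'_carbon steel = ln(0.285/0.242)/(2πk) = 0.1636/(2π·46.3) = 5.622×10^-4 m·K/W
  R'_ceramic fibre blanket = ln(0.362/0.285)/(2πk) = 0.2392/(2π·0.0899) = 0.4234 m·K/W
  R'_diatomaceous earth = ln(0.541/0.362)/(2πk) = 0.4018/(2π·0.0861) = 0.7427 m·K/W
  R'_conv,out = 1/(2πr h) = 1/(2π·0.541·24.3) = 0.01211 m·K/W
ΣR = 0.008252 + 5.622×10^-4 + 0.4234 + 0.7427 + 0.01211 = 1.187 m·K/W
Q' = ΔT/ΣR = (367 °C − 22.5 °C)/1.187 = 290.2 W/m
From the inner boundary to the ceramic fibre blanket/diatomaceous earth interface, ΣR_partial = 0.4322 m·K/W.
T_interface = T_in − Q'·ΣR_partial = 367 °C − (290.2)(0.4322) = 242 °C

T = 242 °C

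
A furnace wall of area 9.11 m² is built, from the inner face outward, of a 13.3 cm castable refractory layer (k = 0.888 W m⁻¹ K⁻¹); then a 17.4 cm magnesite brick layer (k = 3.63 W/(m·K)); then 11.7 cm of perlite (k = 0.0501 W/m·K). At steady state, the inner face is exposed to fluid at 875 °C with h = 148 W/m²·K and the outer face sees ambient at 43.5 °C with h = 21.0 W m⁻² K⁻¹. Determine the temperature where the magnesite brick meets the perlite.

T = 809 °C

Resistance network (inner→outer):
  R_conv,in = 1/(hA) = 1/(148·9.11) = 7.417×10^-4 K/W
  R_castable refractory = L/(kA) = 0.133/(0.888·9.11) = 0.01644 K/W
  R_magnesite brick = L/(kA) = 0.174/(3.63·9.11) = 0.005262 K/W
  R_perlite = L/(kA) = 0.117/(0.0501·9.11) = 0.2563 K/W
  R_conv,out = 1/(hA) = 1/(21.0·9.11) = 0.005227 K/W
ΣR = 7.417×10^-4 + 0.01644 + 0.005262 + 0.2563 + 0.005227 = 0.2840 K/W
Q = ΔT/ΣR = (875 °C − 43.5 °C)/0.2840 = 2928 W
From the inner boundary to the magnesite brick/perlite interface, ΣR_partial = 0.02244 K/W.
T_interface = T_in − Q·ΣR_partial = 875 °C − (2928)(0.02244) = 809 °C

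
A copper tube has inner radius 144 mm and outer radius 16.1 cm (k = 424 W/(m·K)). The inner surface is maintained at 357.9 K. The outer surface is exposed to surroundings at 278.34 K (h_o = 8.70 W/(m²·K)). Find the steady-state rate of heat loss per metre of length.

Q' = 700 W/m

Resistance network (inner→outer):
  R'_copper = ln(0.161/0.144)/(2πk) = 0.1116/(2π·424) = 4.189×10^-5 m·K/W
  R'_conv,out = 1/(2πr h) = 1/(2π·0.161·8.70) = 0.1136 m·K/W
ΣR = 4.189×10^-5 + 0.1136 = 0.1136 m·K/W
Q' = ΔT/ΣR = (357.9 K − 278.34 K)/0.1136 = 700 W/m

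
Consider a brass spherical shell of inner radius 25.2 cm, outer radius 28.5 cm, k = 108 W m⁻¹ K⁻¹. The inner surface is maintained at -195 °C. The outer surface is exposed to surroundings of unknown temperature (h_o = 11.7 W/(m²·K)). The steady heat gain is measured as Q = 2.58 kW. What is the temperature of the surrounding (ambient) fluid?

Series resistances:
  R_brass = (1/0.252 − 1/0.285)/(4πk) = 0.4595/(4π·108) = 3.386×10^-4 K/W
  R_conv,out = 1/(4πr²h) = 1/(4π·0.285²·11.7) = 0.08374 K/W
ΣR = 0.08408 K/W
ΔT = Q·ΣR = 2580 × 0.08408 = 216.9 K
Heat flows inward, so T_out = T_in + ΔT = -195 + 216.9 = 21.9 °C

T_out = 21.9 °C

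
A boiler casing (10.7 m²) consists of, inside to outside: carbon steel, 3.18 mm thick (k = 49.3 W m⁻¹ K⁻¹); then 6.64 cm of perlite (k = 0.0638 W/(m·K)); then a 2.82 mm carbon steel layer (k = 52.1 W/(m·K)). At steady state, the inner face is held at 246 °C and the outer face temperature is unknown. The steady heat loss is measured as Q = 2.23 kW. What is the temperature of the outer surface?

Series resistances:
  R_carbon steel = L/(kA) = 0.00318/(49.3·10.7) = 6.028×10^-6 K/W
  R_perlite = L/(kA) = 0.0664/(0.0638·10.7) = 0.09727 K/W
  R_carbon steel = L/(kA) = 0.00282/(52.1·10.7) = 5.059×10^-6 K/W
ΣR = 0.09728 K/W
ΔT = Q·ΣR = 2230 × 0.09728 = 216.9 K
Heat flows outward, so T_out = T_in − ΔT = 246 − 216.9 = 29.1 °C

T_out = 29.1 °C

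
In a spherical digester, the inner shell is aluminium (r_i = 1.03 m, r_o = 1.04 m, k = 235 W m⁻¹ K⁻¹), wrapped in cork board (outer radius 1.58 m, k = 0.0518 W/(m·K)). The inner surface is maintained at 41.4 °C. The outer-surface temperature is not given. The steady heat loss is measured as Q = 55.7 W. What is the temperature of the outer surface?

T_out = 13.3 °C

Series resistances:
  R_aluminium = (1/1.03 − 1/1.04)/(4πk) = 0.009335/(4π·235) = 3.161×10^-6 K/W
  R_cork board = (1/1.04 − 1/1.58)/(4πk) = 0.3286/(4π·0.0518) = 0.5049 K/W
ΣR = 0.5049 K/W
ΔT = Q·ΣR = 55.7 × 0.5049 = 28.12 K
Heat flows outward, so T_out = T_in − ΔT = 41.4 − 28.12 = 13.3 °C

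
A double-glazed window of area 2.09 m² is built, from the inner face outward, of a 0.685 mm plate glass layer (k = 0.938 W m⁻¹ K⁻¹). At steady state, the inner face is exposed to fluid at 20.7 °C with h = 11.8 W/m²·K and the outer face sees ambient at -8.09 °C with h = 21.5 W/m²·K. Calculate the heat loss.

Resistance network (inner→outer):
  R_conv,in = 1/(hA) = 1/(11.8·2.09) = 0.04055 K/W
  R_plate glass = L/(kA) = 6.85×10^-4/(0.938·2.09) = 3.494×10^-4 K/W
  R_conv,out = 1/(hA) = 1/(21.5·2.09) = 0.02225 K/W
ΣR = 0.04055 + 3.494×10^-4 + 0.02225 = 0.06315 K/W
Q = ΔT/ΣR = (20.7 °C − -8.09 °C)/0.06315 = 456 W

Q = 456 W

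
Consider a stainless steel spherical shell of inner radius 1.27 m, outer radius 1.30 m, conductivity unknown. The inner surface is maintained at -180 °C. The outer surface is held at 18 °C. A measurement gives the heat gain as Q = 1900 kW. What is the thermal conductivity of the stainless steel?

ΣR = ΔT/Q = |-180 − 18|/1.90×10^6 = 1.042×10^-4 K/W
(1/r₁−1/r₂)/(4πk) = 1.042×10^-4 ⇒ k = 0.01817/(4π·1.042×10^-4) = 13.9 W/m·K

k = 13.9 W/m·K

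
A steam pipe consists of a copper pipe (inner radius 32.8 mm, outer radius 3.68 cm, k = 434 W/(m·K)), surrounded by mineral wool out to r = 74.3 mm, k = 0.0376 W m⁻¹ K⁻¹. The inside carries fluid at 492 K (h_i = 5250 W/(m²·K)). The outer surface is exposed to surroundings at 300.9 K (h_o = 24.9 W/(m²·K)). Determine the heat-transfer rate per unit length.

Resistance network (inner→outer):
  R'_conv,in = 1/(2πr h) = 1/(2π·0.0328·5250) = 9.242×10^-4 m·K/W
  R'_copper = ln(0.0368/0.0328)/(2πk) = 0.1151/(2π·434) = 4.220×10^-5 m·K/W
  R'_mineral wool = ln(0.0743/0.0368)/(2πk) = 0.7026/(2π·0.0376) = 2.974 m·K/W
  R'_conv,out = 1/(2πr h) = 1/(2π·0.0743·24.9) = 0.08603 m·K/W
ΣR = 9.242×10^-4 + 4.220×10^-5 + 2.974 + 0.08603 = 3.061 m·K/W
Q' = ΔT/ΣR = (492 K − 300.9 K)/3.061 = 62.4 W/m

Q' = 62.4 W/m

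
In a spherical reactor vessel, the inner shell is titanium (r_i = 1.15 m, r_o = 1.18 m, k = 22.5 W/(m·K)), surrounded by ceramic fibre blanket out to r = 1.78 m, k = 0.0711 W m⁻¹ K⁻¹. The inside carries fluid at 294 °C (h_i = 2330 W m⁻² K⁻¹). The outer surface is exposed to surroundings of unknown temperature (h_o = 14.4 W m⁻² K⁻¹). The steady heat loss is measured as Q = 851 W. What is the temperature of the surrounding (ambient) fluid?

T_out = 20.3 °C

Sum the resistances:
  R_conv,in = 1/(4πr²h) = 1/(4π·1.15²·2330) = 2.582×10^-5 K/W
  R_titanium = (1/1.15 − 1/1.18)/(4πk) = 0.02211/(4π·22.5) = 7.819×10^-5 K/W
  R_ceramic fibre blanket = (1/1.18 − 1/1.78)/(4πk) = 0.2857/(4π·0.0711) = 0.3197 K/W
  R_conv,out = 1/(4πr²h) = 1/(4π·1.78²·14.4) = 0.001744 K/W
ΣR = 0.3216 K/W
ΔT = Q·ΣR = 851 × 0.3216 = 273.7 K
Heat flows outward, so T_out = T_in − ΔT = 294 − 273.7 = 20.3 °C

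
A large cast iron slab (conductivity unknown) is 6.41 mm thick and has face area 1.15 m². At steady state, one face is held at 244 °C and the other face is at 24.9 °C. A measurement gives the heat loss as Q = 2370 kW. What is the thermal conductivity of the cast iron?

k = 60.3 W/m·K

ΣR = ΔT/Q = |244 − 24.9|/2.37×10^6 = 9.245×10^-5 K/W
L/(kA) = 9.245×10^-5 ⇒ k = 0.00641/(9.245×10^-5·1.15) = 60.3 W/m·K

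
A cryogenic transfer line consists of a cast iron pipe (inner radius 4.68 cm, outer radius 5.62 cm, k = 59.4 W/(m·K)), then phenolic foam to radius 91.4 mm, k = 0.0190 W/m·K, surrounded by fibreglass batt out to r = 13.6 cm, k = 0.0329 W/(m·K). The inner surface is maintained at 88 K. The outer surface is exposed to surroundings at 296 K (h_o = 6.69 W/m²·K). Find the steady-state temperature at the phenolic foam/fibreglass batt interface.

T = 225.3 K

Treat each layer as a resistance in series:
  R'_cast iron = ln(0.0562/0.0468)/(2πk) = 0.1830/(2π·59.4) = 4.904×10^-4 m·K/W
  R'_phenolic foam = ln(0.0914/0.0562)/(2πk) = 0.4863/(2π·0.0190) = 4.074 m·K/W
  R'_fibreglass batt = ln(0.136/0.0914)/(2πk) = 0.3974/(2π·0.0329) = 1.922 m·K/W
  R'_conv,out = 1/(2πr h) = 1/(2π·0.136·6.69) = 0.1749 m·K/W
ΣR = 4.904×10^-4 + 4.074 + 1.922 + 0.1749 = 6.171 m·K/W
Q' = ΔT/ΣR = (88 K − 296 K)/6.171 = -33.71 W/m
From the inner boundary to the phenolic foam/fibreglass batt interface, ΣR_partial = 4.074 m·K/W.
T_interface = T_in − Q'·ΣR_partial = 88 K − (-33.71)(4.074) = 225.3 K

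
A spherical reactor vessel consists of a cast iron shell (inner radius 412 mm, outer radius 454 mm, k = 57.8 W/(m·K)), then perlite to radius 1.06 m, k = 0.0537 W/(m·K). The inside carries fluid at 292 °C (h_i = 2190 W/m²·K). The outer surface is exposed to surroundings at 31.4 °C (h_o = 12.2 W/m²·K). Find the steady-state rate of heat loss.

Resistance network (inner→outer):
  R_conv,in = 1/(4πr²h) = 1/(4π·0.412²·2190) = 2.141×10^-4 K/W
  R_cast iron = (1/0.412 − 1/0.454)/(4πk) = 0.2245/(4π·57.8) = 3.091×10^-4 K/W
  R_perlite = (1/0.454 − 1/1.06)/(4πk) = 1.259/(4π·0.0537) = 1.866 K/W
  R_conv,out = 1/(4πr²h) = 1/(4π·1.06²·12.2) = 0.005805 K/W
ΣR = 2.141×10^-4 + 3.091×10^-4 + 1.866 + 0.005805 = 1.872 K/W
Q = ΔT/ΣR = (292 °C − 31.4 °C)/1.872 = 139 W

Q = 139 W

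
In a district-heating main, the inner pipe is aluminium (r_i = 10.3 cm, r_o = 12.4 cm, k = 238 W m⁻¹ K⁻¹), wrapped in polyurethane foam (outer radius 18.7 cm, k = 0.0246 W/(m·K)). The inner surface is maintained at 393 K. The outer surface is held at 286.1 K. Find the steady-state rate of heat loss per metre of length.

Q' = 40.2 W/m

Resistance network (inner→outer):
  R'_aluminium = ln(0.124/0.103)/(2πk) = 0.1856/(2π·238) = 1.241×10^-4 m·K/W
  R'_polyurethane foam = ln(0.187/0.124)/(2πk) = 0.4108/(2π·0.0246) = 2.658 m·K/W
ΣR = 1.241×10^-4 + 2.658 = 2.658 m·K/W
Q' = ΔT/ΣR = (393 K − 286.1 K)/2.658 = 40.2 W/m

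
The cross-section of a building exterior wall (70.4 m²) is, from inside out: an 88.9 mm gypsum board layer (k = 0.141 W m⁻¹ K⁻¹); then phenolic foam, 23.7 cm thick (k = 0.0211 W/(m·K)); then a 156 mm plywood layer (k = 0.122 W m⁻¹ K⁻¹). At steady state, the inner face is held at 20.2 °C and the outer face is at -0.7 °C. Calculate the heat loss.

Resistance network (inner→outer):
  R_gypsum board = L/(kA) = 0.0889/(0.141·70.4) = 0.008956 K/W
  R_phenolic foam = L/(kA) = 0.237/(0.0211·70.4) = 0.1595 K/W
  R_plywood = L/(kA) = 0.156/(0.122·70.4) = 0.01816 K/W
ΣR = 0.008956 + 0.1595 + 0.01816 = 0.1866 K/W
Q = ΔT/ΣR = (20.2 °C − -0.7 °C)/0.1866 = 112 W

Q = 112 W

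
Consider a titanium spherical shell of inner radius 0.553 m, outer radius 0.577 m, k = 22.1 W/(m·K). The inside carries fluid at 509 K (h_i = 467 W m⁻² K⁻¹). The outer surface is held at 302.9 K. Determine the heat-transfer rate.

Series thermal resistances, inner to outer:
  R_conv,in = 1/(4πr²h) = 1/(4π·0.553²·467) = 5.572×10^-4 K/W
  R_titanium = (1/0.553 − 1/0.577)/(4πk) = 0.07522/(4π·22.1) = 2.708×10^-4 K/W
ΣR = 5.572×10^-4 + 2.708×10^-4 = 8.280×10^-4 K/W
Q = ΔT/ΣR = (509 K − 302.9 K)/8.280×10^-4 = 2.49×10^5 W

Q = 249 kW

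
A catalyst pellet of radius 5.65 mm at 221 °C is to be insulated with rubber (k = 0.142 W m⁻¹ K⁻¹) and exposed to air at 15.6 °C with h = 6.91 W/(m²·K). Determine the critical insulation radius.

r_cr = 4.11 cm

For a sphere, r_cr = 2k_ins/h = 2·0.142/6.91 = 0.0411 m = 4.11 cm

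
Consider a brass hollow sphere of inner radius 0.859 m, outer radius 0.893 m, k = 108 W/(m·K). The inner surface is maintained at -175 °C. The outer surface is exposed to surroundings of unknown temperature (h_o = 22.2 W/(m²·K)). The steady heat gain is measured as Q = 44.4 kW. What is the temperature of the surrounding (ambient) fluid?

Sum the resistances:
  R_brass = (1/0.859 − 1/0.893)/(4πk) = 0.04432/(4π·108) = 3.266×10^-5 K/W
  R_conv,out = 1/(4πr²h) = 1/(4π·0.893²·22.2) = 0.004495 K/W
ΣR = 0.004528 K/W
ΔT = Q·ΣR = 44400 × 0.004528 = 201.0 K
Heat flows inward, so T_out = T_in + ΔT = -175 + 201.0 = 26.0 °C

T_out = 26.0 °C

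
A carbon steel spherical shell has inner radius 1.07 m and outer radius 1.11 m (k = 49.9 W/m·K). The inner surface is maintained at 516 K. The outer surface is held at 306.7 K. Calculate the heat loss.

Q = 3.90×10^6 W

Q = 4πk·ΔT/(1/r₁ − 1/r₂) = 4π × 49.9 × 209.3 / (1/1.07 − 1/1.11) = 3.90×10^6 W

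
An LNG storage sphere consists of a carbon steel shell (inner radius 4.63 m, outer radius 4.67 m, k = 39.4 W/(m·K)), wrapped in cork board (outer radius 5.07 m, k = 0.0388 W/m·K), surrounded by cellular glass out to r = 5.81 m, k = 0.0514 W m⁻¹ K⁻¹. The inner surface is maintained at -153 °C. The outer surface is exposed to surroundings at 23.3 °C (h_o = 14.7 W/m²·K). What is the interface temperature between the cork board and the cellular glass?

Series thermal resistances, inner to outer:
  R_carbon steel = (1/4.63 − 1/4.67)/(4πk) = 0.001850/(4π·39.4) = 3.736×10^-6 K/W
  R_cork board = (1/4.67 − 1/5.07)/(4πk) = 0.01689/(4π·0.0388) = 0.03465 K/W
  R_cellular glass = (1/5.07 − 1/5.81)/(4πk) = 0.02512/(4π·0.0514) = 0.03889 K/W
  R_conv,out = 1/(4πr²h) = 1/(4π·5.81²·14.7) = 1.604×10^-4 K/W
ΣR = 3.736×10^-6 + 0.03465 + 0.03889 + 1.604×10^-4 = 0.07370 K/W
Q = ΔT/ΣR = (-153 °C − 23.3 °C)/0.07370 = -2392 W
From the inner boundary to the cork board/cellular glass interface, ΣR_partial = 0.03465 K/W.
T_interface = T_in − Q·ΣR_partial = -153 °C − (-2392)(0.03465) = -70.1 °C

T = -70.1 °C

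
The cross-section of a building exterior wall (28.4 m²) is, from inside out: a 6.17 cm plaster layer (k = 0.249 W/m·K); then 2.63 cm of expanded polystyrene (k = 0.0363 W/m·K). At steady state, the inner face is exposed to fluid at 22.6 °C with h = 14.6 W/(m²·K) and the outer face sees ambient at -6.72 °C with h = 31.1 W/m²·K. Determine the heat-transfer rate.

Treat each layer as a resistance in series:
  R_conv,in = 1/(hA) = 1/(14.6·28.4) = 0.002412 K/W
  R_plaster = L/(kA) = 0.0617/(0.249·28.4) = 0.008725 K/W
  R_expanded polystyrene = L/(kA) = 0.0263/(0.0363·28.4) = 0.02551 K/W
  R_conv,out = 1/(hA) = 1/(31.1·28.4) = 0.001132 K/W
ΣR = 0.002412 + 0.008725 + 0.02551 + 0.001132 = 0.03778 K/W
Q = ΔT/ΣR = (22.6 °C − -6.72 °C)/0.03778 = 776 W

Q = 776 W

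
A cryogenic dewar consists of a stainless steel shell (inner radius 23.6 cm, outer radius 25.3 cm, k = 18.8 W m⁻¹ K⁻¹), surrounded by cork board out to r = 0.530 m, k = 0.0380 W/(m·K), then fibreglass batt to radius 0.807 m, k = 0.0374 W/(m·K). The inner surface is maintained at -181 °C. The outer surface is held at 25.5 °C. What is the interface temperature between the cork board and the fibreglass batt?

T = -24.4 °C

Resistance network (inner→outer):
  R_stainless steel = (1/0.236 − 1/0.253)/(4πk) = 0.2847/(4π·18.8) = 0.001205 K/W
  R_cork board = (1/0.253 − 1/0.530)/(4πk) = 2.066/(4π·0.0380) = 4.326 K/W
  R_fibreglass batt = (1/0.530 − 1/0.807)/(4πk) = 0.6476/(4π·0.0374) = 1.378 K/W
ΣR = 0.001205 + 4.326 + 1.378 = 5.705 K/W
Q = ΔT/ΣR = (-181 °C − 25.5 °C)/5.705 = -36.20 W
From the inner boundary to the cork board/fibreglass batt interface, ΣR_partial = 4.327 K/W.
T_interface = T_in − Q·ΣR_partial = -181 °C − (-36.20)(4.327) = -24.4 °C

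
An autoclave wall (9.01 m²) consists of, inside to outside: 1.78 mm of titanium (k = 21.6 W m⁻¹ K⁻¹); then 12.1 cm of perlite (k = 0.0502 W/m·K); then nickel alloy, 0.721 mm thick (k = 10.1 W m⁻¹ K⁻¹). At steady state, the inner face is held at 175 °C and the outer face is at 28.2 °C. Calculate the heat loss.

Q = 549 W

Series thermal resistances, inner to outer:
  R_titanium = L/(kA) = 0.00178/(21.6·9.01) = 9.146×10^-6 K/W
  R_perlite = L/(kA) = 0.121/(0.0502·9.01) = 0.2675 K/W
  R_nickel alloy = L/(kA) = 7.21×10^-4/(10.1·9.01) = 7.923×10^-6 K/W
ΣR = 9.146×10^-6 + 0.2675 + 7.923×10^-6 = 0.2675 K/W
Q = ΔT/ΣR = (175 °C − 28.2 °C)/0.2675 = 549 W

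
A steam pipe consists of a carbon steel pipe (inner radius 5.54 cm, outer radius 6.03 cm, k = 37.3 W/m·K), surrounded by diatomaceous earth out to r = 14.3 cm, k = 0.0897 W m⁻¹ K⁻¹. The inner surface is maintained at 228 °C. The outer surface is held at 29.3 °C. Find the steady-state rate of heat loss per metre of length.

Q' = 130 W/m

Treat each layer as a resistance in series:
  R'_carbon steel = ln(0.0603/0.0554)/(2πk) = 0.08475/(2π·37.3) = 3.616×10^-4 m·K/W
  R'_diatomaceous earth = ln(0.143/0.0603)/(2πk) = 0.8635/(2π·0.0897) = 1.532 m·K/W
ΣR = 3.616×10^-4 + 1.532 = 1.532 m·K/W
Q' = ΔT/ΣR = (228 °C − 29.3 °C)/1.532 = 130 W/m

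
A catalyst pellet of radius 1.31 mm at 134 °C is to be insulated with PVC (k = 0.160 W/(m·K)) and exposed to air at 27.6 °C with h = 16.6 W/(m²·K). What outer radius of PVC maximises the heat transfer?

For a sphere, r_cr = 2k_ins/h = 2·0.160/16.6 = 0.0193 m = 1.93 cm

r_cr = 1.93 cm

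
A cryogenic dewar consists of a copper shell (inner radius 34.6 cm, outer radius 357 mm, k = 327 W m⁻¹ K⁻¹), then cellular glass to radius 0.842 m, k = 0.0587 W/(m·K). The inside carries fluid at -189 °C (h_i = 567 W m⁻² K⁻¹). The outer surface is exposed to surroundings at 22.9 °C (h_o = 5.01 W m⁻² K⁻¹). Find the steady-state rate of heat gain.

Treat each layer as a resistance in series:
  R_conv,in = 1/(4πr²h) = 1/(4π·0.346²·567) = 0.001172 K/W
  R_copper = (1/0.346 − 1/0.357)/(4πk) = 0.08905/(4π·327) = 2.167×10^-5 K/W
  R_cellular glass = (1/0.357 − 1/0.842)/(4πk) = 1.613/(4π·0.0587) = 2.187 K/W
  R_conv,out = 1/(4πr²h) = 1/(4π·0.842²·5.01) = 0.02240 K/W
ΣR = 0.001172 + 2.167×10^-5 + 2.187 + 0.02240 = 2.211 K/W
Q = ΔT/ΣR = (-189 °C − 22.9 °C)/2.211 = -95.8 W
(Negative Q ⇒ heat flows inward; heat gain = 95.8 W.)

Q = 95.8 W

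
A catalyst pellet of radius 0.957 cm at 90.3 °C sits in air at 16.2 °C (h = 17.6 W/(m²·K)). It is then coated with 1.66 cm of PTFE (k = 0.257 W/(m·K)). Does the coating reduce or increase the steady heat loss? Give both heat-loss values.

increases: 1.50 → 2.73 W

Critical radius for a sphere: r_cr = 2k/h = 0.0292 m = 2.92 cm.
Outer radius after coating: r₂ = 0.00957 + 0.0166 = 0.02617 m.
Since r₁ < r_cr and r₂ ≤ r_cr, the coating moves toward the maximum at r_cr — heat loss rises.
Bare: R = 1/(4πr₁²h) = 49.37 K/W; Q = 74.1/49.37 = 1.50 W.
Coated: R = R_cond + R_conv = 27.13 K/W; Q = 74.1/27.13 = 2.73 W.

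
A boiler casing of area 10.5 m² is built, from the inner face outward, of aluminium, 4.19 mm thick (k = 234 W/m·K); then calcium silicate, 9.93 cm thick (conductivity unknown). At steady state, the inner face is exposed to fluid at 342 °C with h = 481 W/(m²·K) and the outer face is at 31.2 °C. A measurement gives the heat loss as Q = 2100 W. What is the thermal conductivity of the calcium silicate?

ΣR = ΔT/Q = |342 − 31.2|/2100 = 0.1480 K/W
Known resistances:
  R_conv,in = 1/(hA) = 1/(481·10.5) = 1.980×10^-4 K/W
  R_aluminium = L/(kA) = 0.00419/(234·10.5) = 1.705×10^-6 K/W
R_calcium silicate = ΣR − ΣR_known = 0.1480 − 1.997×10^-4 = 0.1478 K/W
L/(kA) = 0.1478 ⇒ k = 0.0993/(0.1478·10.5) = 0.0640 W/m·K

k = 0.0640 W/m·K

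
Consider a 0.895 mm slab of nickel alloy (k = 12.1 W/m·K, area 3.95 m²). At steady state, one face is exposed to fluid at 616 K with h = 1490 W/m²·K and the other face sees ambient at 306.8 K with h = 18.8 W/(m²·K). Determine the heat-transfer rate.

Treat each layer as a resistance in series:
  R_conv,in = 1/(hA) = 1/(1490·3.95) = 1.699×10^-4 K/W
  R_nickel alloy = L/(kA) = 8.95×10^-4/(12.1·3.95) = 1.873×10^-5 K/W
  R_conv,out = 1/(hA) = 1/(18.8·3.95) = 0.01347 K/W
ΣR = 1.699×10^-4 + 1.873×10^-5 + 0.01347 = 0.01366 K/W
Q = ΔT/ΣR = (616 K − 306.8 K)/0.01366 = 22600 W

Q = 22.6 kW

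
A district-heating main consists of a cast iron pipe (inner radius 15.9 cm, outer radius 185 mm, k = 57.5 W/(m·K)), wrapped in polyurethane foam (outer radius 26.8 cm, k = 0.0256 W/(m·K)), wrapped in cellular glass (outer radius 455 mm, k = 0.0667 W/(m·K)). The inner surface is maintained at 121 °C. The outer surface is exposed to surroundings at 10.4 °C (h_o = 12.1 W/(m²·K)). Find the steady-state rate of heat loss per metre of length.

Q' = 30.8 W/m

Treat each layer as a resistance in series:
  R'_cast iron = ln(0.185/0.159)/(2πk) = 0.1515/(2π·57.5) = 4.192×10^-4 m·K/W
  R'_polyurethane foam = ln(0.268/0.185)/(2πk) = 0.3706/(2π·0.0256) = 2.304 m·K/W
  R'_cellular glass = ln(0.455/0.268)/(2πk) = 0.5293/(2π·0.0667) = 1.263 m·K/W
  R'_conv,out = 1/(2πr h) = 1/(2π·0.455·12.1) = 0.02891 m·K/W
ΣR = 4.192×10^-4 + 2.304 + 1.263 + 0.02891 = 3.596 m·K/W
Q' = ΔT/ΣR = (121 °C − 10.4 °C)/3.596 = 30.8 W/m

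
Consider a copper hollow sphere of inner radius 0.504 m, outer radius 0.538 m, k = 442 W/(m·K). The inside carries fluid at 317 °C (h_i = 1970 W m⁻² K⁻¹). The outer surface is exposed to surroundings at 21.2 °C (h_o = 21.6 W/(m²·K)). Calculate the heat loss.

Q = 22900 W

Treat each layer as a resistance in series:
  R_conv,in = 1/(4πr²h) = 1/(4π·0.504²·1970) = 1.590×10^-4 K/W
  R_copper = (1/0.504 − 1/0.538)/(4πk) = 0.1254/(4π·442) = 2.258×10^-5 K/W
  R_conv,out = 1/(4πr²h) = 1/(4π·0.538²·21.6) = 0.01273 K/W
ΣR = 1.590×10^-4 + 2.258×10^-5 + 0.01273 = 0.01291 K/W
Q = ΔT/ΣR = (317 °C − 21.2 °C)/0.01291 = 22900 W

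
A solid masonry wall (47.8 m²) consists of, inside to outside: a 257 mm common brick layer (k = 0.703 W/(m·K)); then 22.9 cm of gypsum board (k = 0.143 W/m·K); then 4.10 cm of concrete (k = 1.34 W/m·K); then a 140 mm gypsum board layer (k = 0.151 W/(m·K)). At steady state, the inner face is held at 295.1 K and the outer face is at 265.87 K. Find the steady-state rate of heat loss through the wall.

Q = 478 W

Resistance network (inner→outer):
  R_common brick = L/(kA) = 0.257/(0.703·47.8) = 0.007648 K/W
  R_gypsum board = L/(kA) = 0.229/(0.143·47.8) = 0.03350 K/W
  R_concrete = L/(kA) = 0.0410/(1.34·47.8) = 6.401×10^-4 K/W
  R_gypsum board = L/(kA) = 0.140/(0.151·47.8) = 0.01940 K/W
ΣR = 0.007648 + 0.03350 + 6.401×10^-4 + 0.01940 = 0.06119 K/W
Q = ΔT/ΣR = (295.1 K − 265.87 K)/0.06119 = 478 W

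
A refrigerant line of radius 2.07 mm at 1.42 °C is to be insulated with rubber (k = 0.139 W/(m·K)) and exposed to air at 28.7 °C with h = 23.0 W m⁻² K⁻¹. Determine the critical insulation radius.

For a cylinder, r_cr = k_ins/h = 0.139/23.0 = 0.00604 m = 0.604 cm

r_cr = 0.604 cm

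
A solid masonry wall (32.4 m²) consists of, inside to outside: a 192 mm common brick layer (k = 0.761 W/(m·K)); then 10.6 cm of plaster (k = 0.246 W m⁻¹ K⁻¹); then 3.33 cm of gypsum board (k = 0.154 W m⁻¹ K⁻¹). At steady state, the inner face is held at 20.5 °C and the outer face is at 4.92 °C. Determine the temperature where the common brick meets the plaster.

T = 16.1 °C

Series thermal resistances, inner to outer:
  R_common brick = L/(kA) = 0.192/(0.761·32.4) = 0.007787 K/W
  R_plaster = L/(kA) = 0.106/(0.246·32.4) = 0.01330 K/W
  R_gypsum board = L/(kA) = 0.0333/(0.154·32.4) = 0.006674 K/W
ΣR = 0.007787 + 0.01330 + 0.006674 = 0.02776 K/W
Q = ΔT/ΣR = (20.5 °C − 4.92 °C)/0.02776 = 561.2 W
From the inner boundary to the common brick/plaster interface, ΣR_partial = 0.007787 K/W.
T_interface = T_in − Q·ΣR_partial = 20.5 °C − (561.2)(0.007787) = 16.1 °C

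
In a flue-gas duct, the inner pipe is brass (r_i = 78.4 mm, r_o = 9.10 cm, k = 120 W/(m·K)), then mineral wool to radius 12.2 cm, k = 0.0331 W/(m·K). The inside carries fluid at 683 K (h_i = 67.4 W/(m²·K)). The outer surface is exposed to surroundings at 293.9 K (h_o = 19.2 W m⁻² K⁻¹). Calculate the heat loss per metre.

Q' = 258 W/m

Resistance network (inner→outer):
  R'_conv,in = 1/(2πr h) = 1/(2π·0.0784·67.4) = 0.03012 m·K/W
  R'_brass = ln(0.0910/0.0784)/(2πk) = 0.1490/(2π·120) = 1.977×10^-4 m·K/W
  R'_mineral wool = ln(0.122/0.0910)/(2πk) = 0.2932/(2π·0.0331) = 1.410 m·K/W
  R'_conv,out = 1/(2πr h) = 1/(2π·0.122·19.2) = 0.06795 m·K/W
ΣR = 0.03012 + 1.977×10^-4 + 1.410 + 0.06795 = 1.508 m·K/W
Q' = ΔT/ΣR = (683 K − 293.9 K)/1.508 = 258 W/m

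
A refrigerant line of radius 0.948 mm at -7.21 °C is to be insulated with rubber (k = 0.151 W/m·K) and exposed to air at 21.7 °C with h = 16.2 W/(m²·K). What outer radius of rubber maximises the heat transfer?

For a cylinder, r_cr = k_ins/h = 0.151/16.2 = 0.00932 m = 0.932 cm

r_cr = 0.932 cm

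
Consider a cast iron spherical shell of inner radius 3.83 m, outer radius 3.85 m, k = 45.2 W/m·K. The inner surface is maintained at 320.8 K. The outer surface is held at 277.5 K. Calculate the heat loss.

Q = 4πk·ΔT/(1/r₁ − 1/r₂) = 4π × 45.2 × 43.3 / (1/3.83 − 1/3.85) = 1.81×10^7 W

Q = 18100 kW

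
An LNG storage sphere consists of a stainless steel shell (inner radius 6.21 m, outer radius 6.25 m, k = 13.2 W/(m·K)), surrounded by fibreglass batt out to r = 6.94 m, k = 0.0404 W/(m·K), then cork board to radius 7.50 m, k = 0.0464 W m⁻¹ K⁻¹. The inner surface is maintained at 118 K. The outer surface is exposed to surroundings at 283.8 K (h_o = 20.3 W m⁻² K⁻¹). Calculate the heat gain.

Series thermal resistances, inner to outer:
  R_stainless steel = (1/6.21 − 1/6.25)/(4πk) = 0.001031/(4π·13.2) = 6.213×10^-6 K/W
  R_fibreglass batt = (1/6.25 − 1/6.94)/(4πk) = 0.01591/(4π·0.0404) = 0.03133 K/W
  R_cork board = (1/6.94 − 1/7.50)/(4πk) = 0.01076/(4π·0.0464) = 0.01845 K/W
  R_conv,out = 1/(4πr²h) = 1/(4π·7.50²·20.3) = 6.969×10^-5 K/W
ΣR = 6.213×10^-6 + 0.03133 + 0.01845 + 6.969×10^-5 = 0.04986 K/W
Q = ΔT/ΣR = (118 K − 283.8 K)/0.04986 = -3330 W
(Negative Q ⇒ heat flows inward; heat gain = 3330 W.)

Q = 3.33 kW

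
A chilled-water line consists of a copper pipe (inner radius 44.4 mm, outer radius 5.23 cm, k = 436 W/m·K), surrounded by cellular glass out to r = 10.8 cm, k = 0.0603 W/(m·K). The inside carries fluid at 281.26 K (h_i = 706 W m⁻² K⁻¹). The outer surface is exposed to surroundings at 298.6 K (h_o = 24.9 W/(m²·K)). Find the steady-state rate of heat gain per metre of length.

Resistance network (inner→outer):
  R'_conv,in = 1/(2πr h) = 1/(2π·0.0444·706) = 0.005077 m·K/W
  R'_copper = ln(0.0523/0.0444)/(2πk) = 0.1638/(2π·436) = 5.978×10^-5 m·K/W
  R'_cellular glass = ln(0.108/0.0523)/(2πk) = 0.7251/(2π·0.0603) = 1.914 m·K/W
  R'_conv,out = 1/(2πr h) = 1/(2π·0.108·24.9) = 0.05918 m·K/W
ΣR = 0.005077 + 5.978×10^-5 + 1.914 + 0.05918 = 1.978 m·K/W
Q' = ΔT/ΣR = (281.26 K − 298.6 K)/1.978 = -8.77 W/m
(Negative Q' ⇒ heat flows inward; heat gain = 8.77 W/m.)

Q' = 8.77 W/m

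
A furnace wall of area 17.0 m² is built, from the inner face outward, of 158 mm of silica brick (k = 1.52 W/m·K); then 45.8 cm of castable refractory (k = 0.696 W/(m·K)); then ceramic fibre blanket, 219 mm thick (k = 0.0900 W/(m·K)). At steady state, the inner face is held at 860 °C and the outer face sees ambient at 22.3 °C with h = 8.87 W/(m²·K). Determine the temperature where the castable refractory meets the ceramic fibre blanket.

T = 667 °C

Series thermal resistances, inner to outer:
  R_silica brick = L/(kA) = 0.158/(1.52·17.0) = 0.006115 K/W
  R_castable refractory = L/(kA) = 0.458/(0.696·17.0) = 0.03871 K/W
  R_ceramic fibre blanket = L/(kA) = 0.219/(0.0900·17.0) = 0.1431 K/W
  R_conv,out = 1/(hA) = 1/(8.87·17.0) = 0.006632 K/W
ΣR = 0.006115 + 0.03871 + 0.1431 + 0.006632 = 0.1946 K/W
Q = ΔT/ΣR = (860 °C − 22.3 °C)/0.1946 = 4305 W
From the inner boundary to the castable refractory/ceramic fibre blanket interface, ΣR_partial = 0.04483 K/W.
T_interface = T_in − Q·ΣR_partial = 860 °C − (4305)(0.04483) = 667 °C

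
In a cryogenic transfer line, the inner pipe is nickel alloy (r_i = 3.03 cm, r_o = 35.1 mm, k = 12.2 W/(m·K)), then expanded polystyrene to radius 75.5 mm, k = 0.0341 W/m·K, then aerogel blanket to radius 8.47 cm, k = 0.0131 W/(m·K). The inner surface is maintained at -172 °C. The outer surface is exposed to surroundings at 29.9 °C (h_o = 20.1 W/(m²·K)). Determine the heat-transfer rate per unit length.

Resistance network (inner→outer):
  R'_nickel alloy = ln(0.0351/0.0303)/(2πk) = 0.1471/(2π·12.2) = 0.001918 m·K/W
  R'_expanded polystyrene = ln(0.0755/0.0351)/(2πk) = 0.7659/(2π·0.0341) = 3.575 m·K/W
  R'_aerogel blanket = ln(0.0847/0.0755)/(2πk) = 0.1150/(2π·0.0131) = 1.397 m·K/W
  R'_conv,out = 1/(2πr h) = 1/(2π·0.0847·20.1) = 0.09348 m·K/W
ΣR = 0.001918 + 3.575 + 1.397 + 0.09348 = 5.067 m·K/W
Q' = ΔT/ΣR = (-172 °C − 29.9 °C)/5.067 = -39.8 W/m
(Negative Q' ⇒ heat flows inward; heat gain = 39.8 W/m.)

Q' = 39.8 W/m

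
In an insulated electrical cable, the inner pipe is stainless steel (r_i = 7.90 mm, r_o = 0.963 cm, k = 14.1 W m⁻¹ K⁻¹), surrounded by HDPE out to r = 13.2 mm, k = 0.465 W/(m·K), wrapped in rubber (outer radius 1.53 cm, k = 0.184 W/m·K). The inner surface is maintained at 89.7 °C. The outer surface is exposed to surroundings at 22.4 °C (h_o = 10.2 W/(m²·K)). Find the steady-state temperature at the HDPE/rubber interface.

T = 83.8 °C

Resistance network (inner→outer):
  R'_stainless steel = ln(0.00963/0.00790)/(2πk) = 0.1980/(2π·14.1) = 0.002235 m·K/W
  R'_HDPE = ln(0.0132/0.00963)/(2πk) = 0.3153/(2π·0.465) = 0.1079 m·K/W
  R'_rubber = ln(0.0153/0.0132)/(2πk) = 0.1476/(2π·0.184) = 0.1277 m·K/W
  R'_conv,out = 1/(2πr h) = 1/(2π·0.0153·10.2) = 1.020 m·K/W
ΣR = 0.002235 + 0.1079 + 0.1277 + 1.020 = 1.258 m·K/W
Q' = ΔT/ΣR = (89.7 °C − 22.4 °C)/1.258 = 53.50 W/m
From the inner boundary to the HDPE/rubber interface, ΣR_partial = 0.1101 m·K/W.
T_interface = T_in − Q'·ΣR_partial = 89.7 °C − (53.50)(0.1101) = 83.8 °C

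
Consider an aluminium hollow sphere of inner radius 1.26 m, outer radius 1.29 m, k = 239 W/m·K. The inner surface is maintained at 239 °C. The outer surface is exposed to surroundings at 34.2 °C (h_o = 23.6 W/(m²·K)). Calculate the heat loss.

Q = 1.01×10^5 W

Series thermal resistances, inner to outer:
  R_aluminium = (1/1.26 − 1/1.29)/(4πk) = 0.01846/(4π·239) = 6.145×10^-6 K/W
  R_conv,out = 1/(4πr²h) = 1/(4π·1.29²·23.6) = 0.002026 K/W
ΣR = 6.145×10^-6 + 0.002026 = 0.002032 K/W
Q = ΔT/ΣR = (239 °C − 34.2 °C)/0.002032 = 1.01×10^5 W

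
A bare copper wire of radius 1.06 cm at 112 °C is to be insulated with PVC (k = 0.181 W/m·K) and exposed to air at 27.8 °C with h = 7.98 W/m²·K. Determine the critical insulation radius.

r_cr = 2.27 cm

For a cylinder, r_cr = k_ins/h = 0.181/7.98 = 0.0227 m = 2.27 cm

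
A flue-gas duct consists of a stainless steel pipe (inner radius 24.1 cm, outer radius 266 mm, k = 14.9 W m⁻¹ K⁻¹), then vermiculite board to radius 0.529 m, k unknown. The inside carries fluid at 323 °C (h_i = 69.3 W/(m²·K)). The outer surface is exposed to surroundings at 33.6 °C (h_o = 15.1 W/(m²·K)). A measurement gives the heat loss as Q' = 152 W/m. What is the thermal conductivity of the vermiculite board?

k = 0.0584 W/m·K

ΣR = ΔT/Q' = |323 − 33.6|/152 = 1.904 m·K/W
Known resistances:
  R'_conv,in = 1/(2πr h) = 1/(2π·0.241·69.3) = 0.009529 m·K/W
  R'_stainless steel = ln(0.266/0.241)/(2πk) = 0.09870/(2π·14.9) = 0.001054 m·K/W
  R'_conv,out = 1/(2πr h) = 1/(2π·0.529·15.1) = 0.01992 m·K/W
R_vermiculite board = ΣR − ΣR_known = 1.904 − 0.03050 = 1.873 m·K/W
ln(r₂/r₁)/(2πk) = 1.873 ⇒ k = 0.6875/(2π·1.873) = 0.0584 W/m·K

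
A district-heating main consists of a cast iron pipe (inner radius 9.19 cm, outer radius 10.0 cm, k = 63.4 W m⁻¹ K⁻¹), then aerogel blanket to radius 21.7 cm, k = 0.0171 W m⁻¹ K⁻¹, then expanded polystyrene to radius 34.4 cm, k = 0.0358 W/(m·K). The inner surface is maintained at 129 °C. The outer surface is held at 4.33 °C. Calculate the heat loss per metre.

Q' = 13.5 W/m

Resistance network (inner→outer):
  R'_cast iron = ln(0.100/0.0919)/(2πk) = 0.08447/(2π·63.4) = 2.120×10^-4 m·K/W
  R'_aerogel blanket = ln(0.217/0.100)/(2πk) = 0.7747/(2π·0.0171) = 7.211 m·K/W
  R'_expanded polystyrene = ln(0.344/0.217)/(2πk) = 0.4607/(2π·0.0358) = 2.048 m·K/W
ΣR = 2.120×10^-4 + 7.211 + 2.048 = 9.259 m·K/W
Q' = ΔT/ΣR = (129 °C − 4.33 °C)/9.259 = 13.5 W/m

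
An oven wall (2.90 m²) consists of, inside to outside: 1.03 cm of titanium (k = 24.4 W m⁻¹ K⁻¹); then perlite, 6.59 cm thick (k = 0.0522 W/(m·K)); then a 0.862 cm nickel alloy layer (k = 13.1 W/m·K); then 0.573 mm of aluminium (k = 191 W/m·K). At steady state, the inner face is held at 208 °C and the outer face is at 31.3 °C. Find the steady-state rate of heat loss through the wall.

Resistance network (inner→outer):
  R_titanium = L/(kA) = 0.0103/(24.4·2.90) = 1.456×10^-4 K/W
  R_perlite = L/(kA) = 0.0659/(0.0522·2.90) = 0.4353 K/W
  R_nickel alloy = L/(kA) = 0.00862/(13.1·2.90) = 2.269×10^-4 K/W
  R_aluminium = L/(kA) = 5.73×10^-4/(191·2.90) = 1.034×10^-6 K/W
ΣR = 1.456×10^-4 + 0.4353 + 2.269×10^-4 + 1.034×10^-6 = 0.4357 K/W
Q = ΔT/ΣR = (208 °C − 31.3 °C)/0.4357 = 406 W

Q = 406 W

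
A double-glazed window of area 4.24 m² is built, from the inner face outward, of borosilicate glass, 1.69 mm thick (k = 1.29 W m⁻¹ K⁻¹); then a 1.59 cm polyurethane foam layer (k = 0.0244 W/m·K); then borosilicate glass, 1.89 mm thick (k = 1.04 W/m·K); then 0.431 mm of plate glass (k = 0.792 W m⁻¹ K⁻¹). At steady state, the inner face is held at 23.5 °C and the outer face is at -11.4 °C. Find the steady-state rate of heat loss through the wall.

Q = 226 W

Resistance network (inner→outer):
  R_borosilicate glass = L/(kA) = 0.00169/(1.29·4.24) = 3.090×10^-4 K/W
  R_polyurethane foam = L/(kA) = 0.0159/(0.0244·4.24) = 0.1537 K/W
  R_borosilicate glass = L/(kA) = 0.00189/(1.04·4.24) = 4.286×10^-4 K/W
  R_plate glass = L/(kA) = 4.31×10^-4/(0.792·4.24) = 1.283×10^-4 K/W
ΣR = 3.090×10^-4 + 0.1537 + 4.286×10^-4 + 1.283×10^-4 = 0.1546 K/W
Q = ΔT/ΣR = (23.5 °C − -11.4 °C)/0.1546 = 226 W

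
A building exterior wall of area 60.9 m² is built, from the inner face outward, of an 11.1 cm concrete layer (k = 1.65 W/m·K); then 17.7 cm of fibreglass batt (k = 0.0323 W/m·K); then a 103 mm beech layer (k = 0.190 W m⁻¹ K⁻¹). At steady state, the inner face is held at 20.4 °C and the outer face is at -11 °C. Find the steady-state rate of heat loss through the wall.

Series thermal resistances, inner to outer:
  R_concrete = L/(kA) = 0.111/(1.65·60.9) = 0.001105 K/W
  R_fibreglass batt = L/(kA) = 0.177/(0.0323·60.9) = 0.08998 K/W
  R_beech = L/(kA) = 0.103/(0.190·60.9) = 0.008902 K/W
ΣR = 0.001105 + 0.08998 + 0.008902 = 0.09999 K/W
Q = ΔT/ΣR = (20.4 °C − -11 °C)/0.09999 = 314 W

Q = 314 W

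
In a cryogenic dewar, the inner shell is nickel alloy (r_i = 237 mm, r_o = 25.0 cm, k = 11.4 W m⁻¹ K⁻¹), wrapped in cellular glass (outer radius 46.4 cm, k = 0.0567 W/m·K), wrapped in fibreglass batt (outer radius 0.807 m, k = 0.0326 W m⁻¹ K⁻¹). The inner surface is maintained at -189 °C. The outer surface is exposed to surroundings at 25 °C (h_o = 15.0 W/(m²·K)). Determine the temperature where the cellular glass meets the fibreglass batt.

Treat each layer as a resistance in series:
  R_nickel alloy = (1/0.237 − 1/0.250)/(4πk) = 0.2194/(4π·11.4) = 0.001532 K/W
  R_cellular glass = (1/0.250 − 1/0.464)/(4πk) = 1.845/(4π·0.0567) = 2.589 K/W
  R_fibreglass batt = (1/0.464 − 1/0.807)/(4πk) = 0.9160/(4π·0.0326) = 2.236 K/W
  R_conv,out = 1/(4πr²h) = 1/(4π·0.807²·15.0) = 0.008146 K/W
ΣR = 0.001532 + 2.589 + 2.236 + 0.008146 = 4.835 K/W
Q = ΔT/ΣR = (-189 °C − 25 °C)/4.835 = -44.26 W
From the inner boundary to the cellular glass/fibreglass batt interface, ΣR_partial = 2.591 K/W.
T_interface = T_in − Q·ΣR_partial = -189 °C − (-44.26)(2.591) = -74.3 °C

T = -74.3 °C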